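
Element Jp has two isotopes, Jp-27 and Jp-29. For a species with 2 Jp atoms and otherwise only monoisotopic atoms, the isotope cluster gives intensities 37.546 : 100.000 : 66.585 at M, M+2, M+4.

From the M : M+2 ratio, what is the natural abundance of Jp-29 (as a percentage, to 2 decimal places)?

57.11%

If p is the fraction of Jp that is Jp-27, then I(M+2)/I(M) = [C(2,1)·p^1·(1−p)] / p^2 = 2·(1−p)/p = 100.000/37.546 = 2.6634
(1−p)/p = 2.6634/2 = 1.3317  ⇒  p = 1/(1 + 1.3317) = 0.4289
Jp-27: 42.89%, Jp-29: 57.11%.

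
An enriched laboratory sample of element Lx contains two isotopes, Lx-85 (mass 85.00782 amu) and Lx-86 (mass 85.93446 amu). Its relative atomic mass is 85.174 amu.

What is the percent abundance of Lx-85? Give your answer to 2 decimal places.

82.07%

Writing the weighted mean with unknown fraction x of Lx-85:
85.00782·x + 85.93446·(1 − x) = 85.174
(85.00782 − 85.93446)·x = 85.174 − 85.93446
x = -0.76046 / -0.92664 = 0.82066 → 82.07% Lx-85, 17.93% Lx-86.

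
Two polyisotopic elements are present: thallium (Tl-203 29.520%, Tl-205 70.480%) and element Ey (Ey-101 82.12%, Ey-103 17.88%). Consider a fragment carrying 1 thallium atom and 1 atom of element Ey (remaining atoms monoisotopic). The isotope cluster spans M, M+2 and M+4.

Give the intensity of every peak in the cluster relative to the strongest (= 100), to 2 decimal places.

38.38 : 100.00 : 19.95

Thallium pattern (n=1): 0.2952 : 0.7048
Element Ey pattern (n=1): 0.8212 : 0.1788
Convolve the two distributions (both contribute in 2-u steps):
  M: 0.2952×0.8212 = 0.242418
  M+2: 0.2952×0.1788 + 0.7048×0.8212 = 0.631564
  M+4: 0.7048×0.1788 = 0.126018
Scale to base peak (0.631564) = 100: 38.38 : 100.00 : 19.95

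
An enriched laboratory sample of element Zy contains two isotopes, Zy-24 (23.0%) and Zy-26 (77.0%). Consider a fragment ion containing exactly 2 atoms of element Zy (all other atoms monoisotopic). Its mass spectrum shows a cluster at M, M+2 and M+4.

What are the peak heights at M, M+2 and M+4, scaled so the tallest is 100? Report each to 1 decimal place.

The 2 Zy atoms are independent, so intensities follow the terms of (0.230 + 0.770)^2.
P(M) = 0.230^2 = 0.052900
P(M+2) = 2 × 0.230^1 × 0.770^1 = 0.354200
P(M+4) = 0.770^2 = 0.592900
The M+4 peak is largest (0.592900); scaling to 100 gives 8.9 : 59.7 : 100.0.

8.9 : 59.7 : 100.0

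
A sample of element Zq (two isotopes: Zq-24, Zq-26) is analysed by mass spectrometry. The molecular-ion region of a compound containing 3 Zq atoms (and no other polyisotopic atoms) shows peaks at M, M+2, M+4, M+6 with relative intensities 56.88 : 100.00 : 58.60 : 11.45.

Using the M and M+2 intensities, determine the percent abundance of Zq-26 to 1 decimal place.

36.9%

Let p = fractional abundance of Zq-24. I(M+2)/I(M) = [C(3,1)·p^2·(1−p)] / p^3 = 3·(1−p)/p = 100.00/56.88 = 1.7581
(1−p)/p = 1.7581/3 = 0.5860  ⇒  p = 1/(1 + 0.5860) = 0.6305
Zq-24: 63.1%, Zq-26: 36.9%.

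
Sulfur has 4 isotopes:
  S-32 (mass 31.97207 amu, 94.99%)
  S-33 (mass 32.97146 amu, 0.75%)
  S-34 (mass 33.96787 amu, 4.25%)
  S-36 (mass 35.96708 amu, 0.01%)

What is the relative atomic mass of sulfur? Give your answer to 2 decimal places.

The abundance-weighted mean is 0.9499 × 31.97207 + 0.0075 × 32.97146 + 0.0425 × 33.96787 + 0.0001 × 35.96708
= 30.370269 + 0.247286 + 1.443634 + 0.003597 = 32.064786 amu

32.06 amu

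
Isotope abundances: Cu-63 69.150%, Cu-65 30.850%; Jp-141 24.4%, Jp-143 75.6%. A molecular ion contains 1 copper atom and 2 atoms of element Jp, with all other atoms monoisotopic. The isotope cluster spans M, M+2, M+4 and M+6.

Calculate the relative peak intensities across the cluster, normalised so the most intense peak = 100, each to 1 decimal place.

Copper pattern (n=1): 0.6915 : 0.3085
Element Jp pattern (n=2): 0.059536 : 0.368928 : 0.571536
Convolve the two distributions (both contribute in 2-u steps):
  M: 0.6915×0.059536 = 0.041169
  M+2: 0.6915×0.368928 + 0.3085×0.059536 = 0.273481
  M+4: 0.6915×0.571536 + 0.3085×0.368928 = 0.509031
  M+6: 0.3085×0.571536 = 0.176319
Scale to base peak (0.509031) = 100: 8.1 : 53.7 : 100.0 : 34.6

8.1 : 53.7 : 100.0 : 34.6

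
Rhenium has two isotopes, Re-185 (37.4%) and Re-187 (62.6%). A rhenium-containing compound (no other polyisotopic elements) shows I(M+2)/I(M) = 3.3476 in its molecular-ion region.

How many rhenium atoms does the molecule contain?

With n Re atoms, P(M+2)/P(M) = C(n,1)·p^(n−1)q / p^n = n·q/p = n · 0.626/0.374.
n = 3.3476 × 0.374/0.626 = 2.00 ≈ 2

2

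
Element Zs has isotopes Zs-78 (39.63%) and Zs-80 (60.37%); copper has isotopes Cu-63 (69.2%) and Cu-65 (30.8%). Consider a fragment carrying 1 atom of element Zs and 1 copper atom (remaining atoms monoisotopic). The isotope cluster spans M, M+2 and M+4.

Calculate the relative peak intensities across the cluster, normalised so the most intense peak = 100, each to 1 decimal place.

Element Zs pattern (n=1): 0.3963 : 0.6037
Copper pattern (n=1): 0.6920 : 0.3080
Convolve the two distributions (both contribute in 2-u steps):
  M: 0.3963×0.6920 = 0.274240
  M+2: 0.3963×0.3080 + 0.6037×0.6920 = 0.539821
  M+4: 0.6037×0.3080 = 0.185940
Scale to base peak (0.539821) = 100: 50.8 : 100.0 : 34.4

50.8 : 100.0 : 34.4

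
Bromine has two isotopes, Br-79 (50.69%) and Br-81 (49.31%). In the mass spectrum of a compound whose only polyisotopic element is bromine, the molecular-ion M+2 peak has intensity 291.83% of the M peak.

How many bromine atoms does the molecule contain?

3

The M+2/M ratio from n Br atoms is n · q/p = n · 0.4931/0.5069.
n = 2.9183 × 0.5069/0.4931 = 3.00 ≈ 3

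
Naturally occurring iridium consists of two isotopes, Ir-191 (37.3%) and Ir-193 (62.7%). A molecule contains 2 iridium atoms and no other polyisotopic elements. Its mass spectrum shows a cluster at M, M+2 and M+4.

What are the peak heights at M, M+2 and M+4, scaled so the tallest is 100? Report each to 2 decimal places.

29.74 : 100.00 : 84.05

Expanding (0.373 + 0.627)^2:
P(M) = 0.373^2 = 0.139129
P(M+2) = 2 × 0.373^1 × 0.627^1 = 0.467742
P(M+4) = 0.627^2 = 0.393129
The M+2 peak is largest (0.467742); scaling to 100 gives 29.74 : 100.00 : 84.05.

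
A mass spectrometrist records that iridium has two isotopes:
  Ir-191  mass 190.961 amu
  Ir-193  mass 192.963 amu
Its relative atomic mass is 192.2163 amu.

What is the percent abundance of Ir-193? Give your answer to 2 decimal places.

62.70%

With x = fraction of Ir-191 (so Ir-193 is 1 − x):
190.961·x + 192.963·(1 − x) = 192.2163
(190.961 − 192.963)·x = 192.2163 − 192.963
x = -0.7467 / -2.002 = 0.37298 → 37.30% Ir-191, 62.70% Ir-193.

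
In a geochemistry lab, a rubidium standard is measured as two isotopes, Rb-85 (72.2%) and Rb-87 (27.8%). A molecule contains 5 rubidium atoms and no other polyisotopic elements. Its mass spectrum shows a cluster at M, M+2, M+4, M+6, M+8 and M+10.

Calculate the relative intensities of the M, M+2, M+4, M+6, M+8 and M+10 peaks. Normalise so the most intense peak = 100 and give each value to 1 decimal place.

Expanding (0.722 + 0.278)^5:
P(M) = 0.722^5 = 0.196194
P(M+2) = 5 × 0.722^4 × 0.278^1 = 0.377714
P(M+4) = 10 × 0.722^3 × 0.278^2 = 0.290872
P(M+6) = 10 × 0.722^2 × 0.278^3 = 0.111998
P(M+8) = 5 × 0.722^1 × 0.278^4 = 0.021562
P(M+10) = 0.278^5 = 0.001660
The M+2 peak is largest (0.377714); scaling to 100 gives 51.9 : 100.0 : 77.0 : 29.7 : 5.7 : 0.4.

51.9 : 100.0 : 77.0 : 29.7 : 5.7 : 0.4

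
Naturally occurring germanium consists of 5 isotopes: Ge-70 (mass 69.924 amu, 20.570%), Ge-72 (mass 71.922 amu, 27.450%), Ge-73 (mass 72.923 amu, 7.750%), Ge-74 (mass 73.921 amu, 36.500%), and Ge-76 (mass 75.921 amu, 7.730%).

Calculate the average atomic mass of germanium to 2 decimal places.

72.63 amu

Weight each isotope mass by its fractional abundance: 0.20570 × 69.924 + 0.27450 × 71.922 + 0.07750 × 72.923 + 0.36500 × 73.921 + 0.07730 × 75.921
= 14.3834 + 19.7426 + 5.6515 + 26.9812 + 5.8687 = 72.6274 amu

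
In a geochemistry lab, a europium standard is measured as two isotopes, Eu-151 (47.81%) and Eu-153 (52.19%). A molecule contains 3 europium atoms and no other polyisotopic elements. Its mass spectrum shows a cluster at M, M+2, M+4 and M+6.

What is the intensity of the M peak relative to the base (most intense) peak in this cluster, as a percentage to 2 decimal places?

27.97%

(0.4781 + 0.5219)^3 gives M 0.1093, M+2 0.3579, M+4 0.3907, M+6 0.1422; the largest is M+4.
P(M+4) = C(3,2) × 0.4781^1 × 0.5219^2 = 3 × 0.4781 × 0.27237961 = 0.390674 (base)
P(M) = C(3,0) × 0.4781^3 × 0.5219^0 = 1 × 0.10928391 × 1.0000 = 0.109284
Relative intensity = 0.109284 / 0.390674 × 100 = 27.97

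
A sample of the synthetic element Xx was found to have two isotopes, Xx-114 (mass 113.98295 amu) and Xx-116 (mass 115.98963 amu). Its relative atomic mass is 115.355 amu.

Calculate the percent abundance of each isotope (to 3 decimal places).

Xx-114: 31.626%, Xx-116: 68.374%

Let x be the fractional abundance of Xx-114; then Xx-116 has abundance 1 − x.
113.98295·x + 115.98963·(1 − x) = 115.355
(113.98295 − 115.98963)·x = 115.355 − 115.98963
x = -0.63463 / -2.00668 = 0.31626 → 31.626% Xx-114, 68.374% Xx-116.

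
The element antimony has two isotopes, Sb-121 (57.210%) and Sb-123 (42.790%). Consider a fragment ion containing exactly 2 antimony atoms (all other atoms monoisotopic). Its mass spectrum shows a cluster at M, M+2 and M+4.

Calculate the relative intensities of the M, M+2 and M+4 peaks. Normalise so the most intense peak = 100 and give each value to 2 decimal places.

Each Sb atom is independently Sb-121 (p = 0.57210) or Sb-123 (q = 0.42790); the cluster is the binomial expansion (p + q)^2.
P(M) = 0.57210^2 = 0.327298
P(M+2) = 2 × 0.57210^1 × 0.42790^1 = 0.489603
P(M+4) = 0.42790^2 = 0.183098
The M+2 peak is largest (0.489603); scaling to 100 gives 66.85 : 100.00 : 37.40.

66.85 : 100.00 : 37.40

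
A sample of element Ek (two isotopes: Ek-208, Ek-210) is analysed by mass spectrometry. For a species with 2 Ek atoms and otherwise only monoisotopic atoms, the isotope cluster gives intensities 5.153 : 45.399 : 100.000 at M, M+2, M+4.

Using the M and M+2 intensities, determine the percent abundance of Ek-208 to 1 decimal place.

Let p = fractional abundance of Ek-208. I(M+2)/I(M) = [C(2,1)·p^1·(1−p)] / p^2 = 2·(1−p)/p = 45.399/5.153 = 8.8102
(1−p)/p = 8.8102/2 = 4.4051  ⇒  p = 1/(1 + 4.4051) = 0.1850
Ek-208: 18.5%, Ek-210: 81.5%.

18.5%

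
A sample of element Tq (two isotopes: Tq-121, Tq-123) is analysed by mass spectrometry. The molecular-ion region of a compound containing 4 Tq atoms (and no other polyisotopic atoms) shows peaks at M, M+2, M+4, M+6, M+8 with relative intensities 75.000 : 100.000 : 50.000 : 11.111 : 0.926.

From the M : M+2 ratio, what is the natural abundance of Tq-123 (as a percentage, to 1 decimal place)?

Write p for the Tq-121 fraction. I(M+2)/I(M) = [C(4,1)·p^3·(1−p)] / p^4 = 4·(1−p)/p = 100.000/75.000 = 1.3333
(1−p)/p = 1.3333/4 = 0.3333  ⇒  p = 1/(1 + 0.3333) = 0.7500
Tq-121: 75.0%, Tq-123: 25.0%.

25.0%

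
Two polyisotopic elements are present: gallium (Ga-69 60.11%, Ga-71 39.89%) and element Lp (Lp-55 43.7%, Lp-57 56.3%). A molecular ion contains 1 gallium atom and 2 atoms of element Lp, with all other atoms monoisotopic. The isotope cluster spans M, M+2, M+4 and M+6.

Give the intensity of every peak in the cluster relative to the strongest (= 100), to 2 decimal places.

Gallium pattern (n=1): 0.6011 : 0.3989
Element Lp pattern (n=2): 0.190969 : 0.492062 : 0.316969
Convolve the two distributions (both contribute in 2-u steps):
  M: 0.6011×0.190969 = 0.114791
  M+2: 0.6011×0.492062 + 0.3989×0.190969 = 0.371956
  M+4: 0.6011×0.316969 + 0.3989×0.492062 = 0.386814
  M+6: 0.3989×0.316969 = 0.126439
Scale to base peak (0.386814) = 100: 29.68 : 96.16 : 100.00 : 32.69

29.68 : 96.16 : 100.00 : 32.69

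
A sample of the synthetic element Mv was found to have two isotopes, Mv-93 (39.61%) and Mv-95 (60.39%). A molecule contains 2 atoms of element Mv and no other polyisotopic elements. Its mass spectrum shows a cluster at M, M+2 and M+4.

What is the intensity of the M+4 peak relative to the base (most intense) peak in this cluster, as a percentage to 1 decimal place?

76.2%

Term probabilities: M 0.1569, M+2 0.4784, M+4 0.3647. Base peak = M+2.
P(M+2) = C(2,1) × 0.3961^1 × 0.6039^1 = 2 × 0.3961 × 0.6039 = 0.478410 (base)
P(M+4) = C(2,2) × 0.3961^0 × 0.6039^2 = 1 × 1.0000 × 0.36469521 = 0.364695
Relative intensity = 0.364695 / 0.478410 × 100 = 76.2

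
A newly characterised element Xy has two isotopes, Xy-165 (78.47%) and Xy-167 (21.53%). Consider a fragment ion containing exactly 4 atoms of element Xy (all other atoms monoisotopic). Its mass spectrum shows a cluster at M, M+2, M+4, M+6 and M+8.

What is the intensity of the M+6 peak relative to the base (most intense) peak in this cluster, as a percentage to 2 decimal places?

7.53%

Term probabilities: M 0.3792, M+2 0.4161, M+4 0.1713, M+6 0.0313, M+8 0.0021. Base peak = M+2.
P(M+2) = C(4,1) × 0.7847^3 × 0.2153^1 = 4 × 0.48318223 × 0.2153 = 0.416117 (base)
P(M+6) = C(4,3) × 0.7847^1 × 0.2153^3 = 4 × 0.7847 × 0.00998004 = 0.031325
Relative intensity = 0.031325 / 0.416117 × 100 = 7.53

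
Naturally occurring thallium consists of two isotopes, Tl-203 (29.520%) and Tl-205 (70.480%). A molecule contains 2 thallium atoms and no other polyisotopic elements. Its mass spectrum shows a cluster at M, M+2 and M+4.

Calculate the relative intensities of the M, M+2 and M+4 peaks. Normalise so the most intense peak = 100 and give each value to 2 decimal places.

17.54 : 83.77 : 100.00

Each Tl atom is independently Tl-203 (p = 0.29520) or Tl-205 (q = 0.70480); the cluster is the binomial expansion (p + q)^2.
P(M) = 0.29520^2 = 0.087143
P(M+2) = 2 × 0.29520^1 × 0.70480^1 = 0.416114
P(M+4) = 0.70480^2 = 0.496743
The M+4 peak is largest (0.496743); scaling to 100 gives 17.54 : 83.77 : 100.00.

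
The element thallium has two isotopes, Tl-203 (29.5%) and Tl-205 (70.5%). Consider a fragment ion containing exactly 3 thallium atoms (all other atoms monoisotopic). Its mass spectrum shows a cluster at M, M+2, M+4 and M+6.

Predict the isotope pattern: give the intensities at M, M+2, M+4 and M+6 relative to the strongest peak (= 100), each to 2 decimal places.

The 3 Tl atoms are independent, so intensities follow the terms of (0.295 + 0.705)^3.
P(M) = 0.295^3 = 0.025672
P(M+2) = 3 × 0.295^2 × 0.705^1 = 0.184058
P(M+4) = 3 × 0.295^1 × 0.705^2 = 0.439867
P(M+6) = 0.705^3 = 0.350403
The M+4 peak is largest (0.439867); scaling to 100 gives 5.84 : 41.84 : 100.00 : 79.66.

5.84 : 41.84 : 100.00 : 79.66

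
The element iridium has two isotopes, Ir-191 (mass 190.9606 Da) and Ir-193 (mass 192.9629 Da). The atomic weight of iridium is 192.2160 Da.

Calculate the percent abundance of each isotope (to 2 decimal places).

Ir-191: 37.30%, Ir-193: 62.70%

With x = fraction of Ir-191 (so Ir-193 is 1 − x):
190.9606·x + 192.9629·(1 − x) = 192.2160
(190.9606 − 192.9629)·x = 192.2160 − 192.9629
x = -0.7469 / -2.0023 = 0.37302 → 37.30% Ir-191, 62.70% Ir-193.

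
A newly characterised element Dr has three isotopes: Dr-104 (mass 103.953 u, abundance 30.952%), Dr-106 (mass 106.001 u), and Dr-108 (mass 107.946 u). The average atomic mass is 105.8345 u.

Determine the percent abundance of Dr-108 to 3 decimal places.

The remaining 69.048% is split between Dr-106 (fraction x) and Dr-108 (fraction 0.69048 − x).
Substituting: 106.001x + 107.946(0.69048 − x) = 73.65896744
(106.001 − 107.946)x = -0.87558664  ⇒  x = 0.45017, y = 0.24031
Dr-106: 45.017%, Dr-108: 24.031%.

24.031%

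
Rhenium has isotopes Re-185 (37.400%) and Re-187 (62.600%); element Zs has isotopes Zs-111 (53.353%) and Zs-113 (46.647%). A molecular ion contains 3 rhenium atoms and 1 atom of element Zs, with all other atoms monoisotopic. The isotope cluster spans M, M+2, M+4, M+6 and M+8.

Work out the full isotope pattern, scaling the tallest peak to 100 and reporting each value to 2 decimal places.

7.82 : 46.08 : 100.00 : 94.08 : 32.04

Rhenium pattern (n=3): 0.05231362 : 0.26268713 : 0.43968487 : 0.24531438
Element Zs pattern (n=1): 0.53353 : 0.46647
Convolve the two distributions (both contribute in 2-u steps):
  M: 0.05231362×0.53353 = 0.027911
  M+2: 0.05231362×0.46647 + 0.26268713×0.53353 = 0.164554
  M+4: 0.26268713×0.46647 + 0.43968487×0.53353 = 0.357121
  M+6: 0.43968487×0.46647 + 0.24531438×0.53353 = 0.335982
  M+8: 0.24531438×0.46647 = 0.114432
Scale to base peak (0.357121) = 100: 7.82 : 46.08 : 100.00 : 94.08 : 32.04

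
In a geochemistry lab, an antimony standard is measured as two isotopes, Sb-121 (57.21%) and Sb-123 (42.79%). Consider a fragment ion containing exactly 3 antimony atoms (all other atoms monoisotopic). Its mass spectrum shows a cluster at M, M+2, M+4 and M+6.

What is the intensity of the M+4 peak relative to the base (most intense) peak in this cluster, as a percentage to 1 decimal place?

74.8%

(0.5721 + 0.4279)^3 gives M 0.1872, M+2 0.4202, M+4 0.3143, M+6 0.0783; the largest is M+2.
P(M+2) = C(3,1) × 0.5721^2 × 0.4279^1 = 3 × 0.32729841 × 0.4279 = 0.420153 (base)
P(M+4) = C(3,2) × 0.5721^1 × 0.4279^2 = 3 × 0.5721 × 0.18309841 = 0.314252
Relative intensity = 0.314252 / 0.420153 × 100 = 74.8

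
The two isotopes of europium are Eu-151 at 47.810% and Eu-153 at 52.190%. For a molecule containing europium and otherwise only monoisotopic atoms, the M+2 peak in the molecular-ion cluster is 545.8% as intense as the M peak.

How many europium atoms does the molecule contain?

The M+2/M ratio from n Eu atoms is n · q/p = n · 0.52190/0.47810.
n = 5.458 × 0.47810/0.52190 = 5.00 ≈ 5

5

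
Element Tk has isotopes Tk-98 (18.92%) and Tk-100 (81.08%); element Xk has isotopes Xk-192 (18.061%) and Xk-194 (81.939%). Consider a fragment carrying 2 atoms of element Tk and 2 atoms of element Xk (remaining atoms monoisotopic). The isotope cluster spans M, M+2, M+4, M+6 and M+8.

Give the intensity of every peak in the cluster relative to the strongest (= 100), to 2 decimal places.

Element Tk pattern (n=2): 0.03579664 : 0.30680672 : 0.65739664
Element Xk pattern (n=2): 0.03261997 : 0.29598006 : 0.67139997
Convolve the two distributions (both contribute in 2-u steps):
  M: 0.03579664×0.03261997 = 0.001168
  M+2: 0.03579664×0.29598006 + 0.30680672×0.03261997 = 0.020603
  M+4: 0.03579664×0.67139997 + 0.30680672×0.29598006 + 0.65739664×0.03261997 = 0.136287
  M+6: 0.30680672×0.67139997 + 0.65739664×0.29598006 = 0.400566
  M+8: 0.65739664×0.67139997 = 0.441376
Scale to base peak (0.441376) = 100: 0.26 : 4.67 : 30.88 : 90.75 : 100.00

0.26 : 4.67 : 30.88 : 90.75 : 100.00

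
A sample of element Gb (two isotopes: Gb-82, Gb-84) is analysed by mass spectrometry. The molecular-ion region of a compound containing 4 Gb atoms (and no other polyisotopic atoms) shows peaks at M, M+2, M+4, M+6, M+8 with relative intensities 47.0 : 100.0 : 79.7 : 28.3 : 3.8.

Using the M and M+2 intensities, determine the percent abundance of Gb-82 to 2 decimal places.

65.28%

Write p for the Gb-82 fraction. I(M+2)/I(M) = [C(4,1)·p^3·(1−p)] / p^4 = 4·(1−p)/p = 100.0/47.0 = 2.1277
(1−p)/p = 2.1277/4 = 0.5319  ⇒  p = 1/(1 + 0.5319) = 0.6528
Gb-82: 65.28%, Gb-84: 34.72%.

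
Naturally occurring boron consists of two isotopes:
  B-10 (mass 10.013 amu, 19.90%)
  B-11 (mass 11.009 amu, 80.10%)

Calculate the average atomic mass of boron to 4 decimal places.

10.8108 amu

Weight each isotope mass by its fractional abundance: 0.1990 × 10.013 + 0.8010 × 11.009
= 1.99259 + 8.81821 = 10.81080 amu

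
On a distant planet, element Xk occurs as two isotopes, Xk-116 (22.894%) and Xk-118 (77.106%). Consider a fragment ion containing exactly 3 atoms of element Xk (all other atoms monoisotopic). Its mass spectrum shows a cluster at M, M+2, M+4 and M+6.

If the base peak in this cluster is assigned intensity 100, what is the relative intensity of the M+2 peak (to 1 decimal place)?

26.4

Term probabilities: M 0.0120, M+2 0.1212, M+4 0.4083, M+6 0.4584. Base peak = M+6.
P(M+6) = C(3,3) × 0.22894^0 × 0.77106^3 = 1 × 1.0000 × 0.45842102 = 0.458421 (base)
P(M+2) = C(3,1) × 0.22894^2 × 0.77106^1 = 3 × 0.05241352 × 0.77106 = 0.121242
Relative intensity = 0.121242 / 0.458421 × 100 = 26.4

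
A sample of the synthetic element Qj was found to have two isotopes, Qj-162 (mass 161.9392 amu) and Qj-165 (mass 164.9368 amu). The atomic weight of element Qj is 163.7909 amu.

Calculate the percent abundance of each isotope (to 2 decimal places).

With x = fraction of Qj-162 (so Qj-165 is 1 − x):
161.9392·x + 164.9368·(1 − x) = 163.7909
(161.9392 − 164.9368)·x = 163.7909 − 164.9368
x = -1.1459 / -2.9976 = 0.38227 → 38.23% Qj-162, 61.77% Qj-165.

Qj-162: 38.23%, Qj-165: 61.77%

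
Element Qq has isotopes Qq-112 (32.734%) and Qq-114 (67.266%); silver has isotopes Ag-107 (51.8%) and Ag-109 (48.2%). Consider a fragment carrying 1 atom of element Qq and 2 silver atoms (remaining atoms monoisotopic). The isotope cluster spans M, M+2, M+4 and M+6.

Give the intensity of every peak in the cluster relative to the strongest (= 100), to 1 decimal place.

21.3 : 83.5 : 100.0 : 37.9

Element Qq pattern (n=1): 0.32734 : 0.67266
Silver pattern (n=2): 0.268324 : 0.499352 : 0.232324
Convolve the two distributions (both contribute in 2-u steps):
  M: 0.32734×0.268324 = 0.087833
  M+2: 0.32734×0.499352 + 0.67266×0.268324 = 0.343949
  M+4: 0.32734×0.232324 + 0.67266×0.499352 = 0.411943
  M+6: 0.67266×0.232324 = 0.156275
Scale to base peak (0.411943) = 100: 21.3 : 83.5 : 100.0 : 37.9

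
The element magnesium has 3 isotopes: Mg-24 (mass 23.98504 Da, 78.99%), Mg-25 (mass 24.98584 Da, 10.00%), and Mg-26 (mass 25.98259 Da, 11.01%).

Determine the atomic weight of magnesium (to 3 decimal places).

24.305 Da

The abundance-weighted mean is 0.7899 × 23.98504 + 0.1000 × 24.98584 + 0.1101 × 25.98259
= 18.945783 + 2.498584 + 2.860683 = 24.305050 Da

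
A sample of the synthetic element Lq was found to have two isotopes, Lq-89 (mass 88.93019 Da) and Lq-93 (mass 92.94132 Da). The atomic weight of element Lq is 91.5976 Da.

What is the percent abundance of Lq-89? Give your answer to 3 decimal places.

33.500%

Let x be the fractional abundance of Lq-89; then Lq-93 has abundance 1 − x.
88.93019·x + 92.94132·(1 − x) = 91.5976
(88.93019 − 92.94132)·x = 91.5976 − 92.94132
x = -1.34372 / -4.01113 = 0.33500 → 33.500% Lq-89, 66.500% Lq-93.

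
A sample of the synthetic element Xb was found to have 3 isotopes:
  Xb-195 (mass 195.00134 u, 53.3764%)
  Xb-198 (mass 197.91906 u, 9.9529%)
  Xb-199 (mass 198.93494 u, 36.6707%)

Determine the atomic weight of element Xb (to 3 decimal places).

196.734 u

Average mass = Σ (abundance × isotope mass) = 0.533764 × 195.00134 + 0.099529 × 197.91906 + 0.366707 × 198.93494
= 104.084695 + 19.698686 + 72.950835 = 196.734216 u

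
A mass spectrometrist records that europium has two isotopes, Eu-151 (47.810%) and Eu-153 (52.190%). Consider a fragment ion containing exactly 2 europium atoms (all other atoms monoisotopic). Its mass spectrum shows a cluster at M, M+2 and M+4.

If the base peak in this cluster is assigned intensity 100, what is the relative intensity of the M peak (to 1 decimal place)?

45.8

Binomial terms of (0.47810 + 0.52190)^2: M 0.2286, M+2 0.4990, M+4 0.2724 → M+2 is the base peak.
P(M+2) = C(2,1) × 0.47810^1 × 0.52190^1 = 2 × 0.4781 × 0.5219 = 0.499041 (base)
P(M) = C(2,0) × 0.47810^2 × 0.52190^0 = 1 × 0.22857961 × 1.0000 = 0.228580
Relative intensity = 0.228580 / 0.499041 × 100 = 45.8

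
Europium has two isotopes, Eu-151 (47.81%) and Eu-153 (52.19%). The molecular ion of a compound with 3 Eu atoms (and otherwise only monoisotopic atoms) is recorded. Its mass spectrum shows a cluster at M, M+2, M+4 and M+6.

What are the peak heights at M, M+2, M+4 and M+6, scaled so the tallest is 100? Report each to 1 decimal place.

28.0 : 91.6 : 100.0 : 36.4

Each Eu atom is independently Eu-151 (p = 0.4781) or Eu-153 (q = 0.5219); the cluster is the binomial expansion (p + q)^3.
P(M) = 0.4781^3 = 0.109284
P(M+2) = 3 × 0.4781^2 × 0.5219^1 = 0.357887
P(M+4) = 3 × 0.4781^1 × 0.5219^2 = 0.390674
P(M+6) = 0.5219^3 = 0.142155
The M+4 peak is largest (0.390674); scaling to 100 gives 28.0 : 91.6 : 100.0 : 36.4.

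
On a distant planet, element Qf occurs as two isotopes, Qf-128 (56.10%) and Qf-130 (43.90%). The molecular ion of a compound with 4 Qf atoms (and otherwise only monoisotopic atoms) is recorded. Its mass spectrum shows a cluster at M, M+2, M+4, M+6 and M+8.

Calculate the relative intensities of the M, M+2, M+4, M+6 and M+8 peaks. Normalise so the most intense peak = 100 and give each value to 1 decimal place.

Each Qf atom is independently Qf-128 (p = 0.5610) or Qf-130 (q = 0.4390); the cluster is the binomial expansion (p + q)^4.
P(M) = 0.5610^4 = 0.099049
P(M+2) = 4 × 0.5610^3 × 0.4390^1 = 0.310037
P(M+4) = 6 × 0.5610^2 × 0.4390^2 = 0.363920
P(M+6) = 4 × 0.5610^1 × 0.4390^3 = 0.189853
P(M+8) = 0.4390^4 = 0.037141
The M+4 peak is largest (0.363920); scaling to 100 gives 27.2 : 85.2 : 100.0 : 52.2 : 10.2.

27.2 : 85.2 : 100.0 : 52.2 : 10.2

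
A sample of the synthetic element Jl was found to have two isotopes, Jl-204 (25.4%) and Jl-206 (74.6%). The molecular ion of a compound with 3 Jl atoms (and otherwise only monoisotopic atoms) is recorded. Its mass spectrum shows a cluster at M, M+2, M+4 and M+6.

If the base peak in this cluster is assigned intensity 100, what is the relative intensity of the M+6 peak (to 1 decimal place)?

Term probabilities: M 0.0164, M+2 0.1444, M+4 0.4241, M+6 0.4152. Base peak = M+4.
P(M+4) = C(3,2) × 0.254^1 × 0.746^2 = 3 × 0.2540 × 0.556516 = 0.424065 (base)
P(M+6) = C(3,3) × 0.254^0 × 0.746^3 = 1 × 1.0000 × 0.41516094 = 0.415161
Relative intensity = 0.415161 / 0.424065 × 100 = 97.9

97.9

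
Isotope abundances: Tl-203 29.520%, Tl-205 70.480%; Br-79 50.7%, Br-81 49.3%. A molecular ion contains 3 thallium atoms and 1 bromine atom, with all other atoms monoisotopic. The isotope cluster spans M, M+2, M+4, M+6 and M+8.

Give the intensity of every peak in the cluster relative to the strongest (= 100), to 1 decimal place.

Thallium pattern (n=3): 0.02572463 : 0.18425524 : 0.43991564 : 0.35010449
Bromine pattern (n=1): 0.5070 : 0.4930
Convolve the two distributions (both contribute in 2-u steps):
  M: 0.02572463×0.5070 = 0.013042
  M+2: 0.02572463×0.4930 + 0.18425524×0.5070 = 0.106100
  M+4: 0.18425524×0.4930 + 0.43991564×0.5070 = 0.313875
  M+6: 0.43991564×0.4930 + 0.35010449×0.5070 = 0.394381
  M+8: 0.35010449×0.4930 = 0.172602
Scale to base peak (0.394381) = 100: 3.3 : 26.9 : 79.6 : 100.0 : 43.8

3.3 : 26.9 : 79.6 : 100.0 : 43.8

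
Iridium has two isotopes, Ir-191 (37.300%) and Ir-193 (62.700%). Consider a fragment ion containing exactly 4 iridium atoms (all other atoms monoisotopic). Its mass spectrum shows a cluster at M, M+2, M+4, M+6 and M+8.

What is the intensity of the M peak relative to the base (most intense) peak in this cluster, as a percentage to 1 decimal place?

5.3%

(0.37300 + 0.62700)^4 gives M 0.0194, M+2 0.1302, M+4 0.3282, M+6 0.3678, M+8 0.1546; the largest is M+6.
P(M+6) = C(4,3) × 0.37300^1 × 0.62700^3 = 4 × 0.3730 × 0.24649188 = 0.367766 (base)
P(M) = C(4,0) × 0.37300^4 × 0.62700^0 = 1 × 0.01935688 × 1.0000 = 0.019357
Relative intensity = 0.019357 / 0.367766 × 100 = 5.3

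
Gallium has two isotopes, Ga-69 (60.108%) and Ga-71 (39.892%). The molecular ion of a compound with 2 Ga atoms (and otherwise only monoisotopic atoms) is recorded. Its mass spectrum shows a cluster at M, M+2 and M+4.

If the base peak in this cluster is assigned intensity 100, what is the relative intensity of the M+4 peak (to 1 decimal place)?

33.2

Binomial terms of (0.60108 + 0.39892)^2: M 0.3613, M+2 0.4796, M+4 0.1591 → M+2 is the base peak.
P(M+2) = C(2,1) × 0.60108^1 × 0.39892^1 = 2 × 0.60108 × 0.39892 = 0.479566 (base)
P(M+4) = C(2,2) × 0.60108^0 × 0.39892^2 = 1 × 1.0000 × 0.15913717 = 0.159137
Relative intensity = 0.159137 / 0.479566 × 100 = 33.2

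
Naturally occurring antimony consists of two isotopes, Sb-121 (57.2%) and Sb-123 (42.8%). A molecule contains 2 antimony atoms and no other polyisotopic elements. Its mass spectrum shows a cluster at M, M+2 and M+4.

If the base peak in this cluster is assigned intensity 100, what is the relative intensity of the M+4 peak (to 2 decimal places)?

37.41

Term probabilities: M 0.3272, M+2 0.4896, M+4 0.1832. Base peak = M+2.
P(M+2) = C(2,1) × 0.572^1 × 0.428^1 = 2 × 0.5720 × 0.4280 = 0.489632 (base)
P(M+4) = C(2,2) × 0.572^0 × 0.428^2 = 1 × 1.0000 × 0.183184 = 0.183184
Relative intensity = 0.183184 / 0.489632 × 100 = 37.41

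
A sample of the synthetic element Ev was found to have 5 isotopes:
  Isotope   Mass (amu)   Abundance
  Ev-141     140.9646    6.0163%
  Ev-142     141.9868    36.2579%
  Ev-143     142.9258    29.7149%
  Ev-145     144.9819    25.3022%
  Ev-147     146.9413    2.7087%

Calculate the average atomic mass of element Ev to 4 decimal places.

143.0964 amu

Ar = Σ fᵢ·mᵢ = 0.060163 × 140.9646 + 0.362579 × 141.9868 + 0.297149 × 142.9258 + 0.253022 × 144.9819 + 0.027087 × 146.9413
= 8.48085 + 51.48143 + 42.47026 + 36.68361 + 3.98020 = 143.09635 amu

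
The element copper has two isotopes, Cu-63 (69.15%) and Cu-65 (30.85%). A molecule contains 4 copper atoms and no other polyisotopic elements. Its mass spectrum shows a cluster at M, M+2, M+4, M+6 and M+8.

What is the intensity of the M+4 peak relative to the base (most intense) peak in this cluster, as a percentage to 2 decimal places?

Binomial terms of (0.6915 + 0.3085)^4: M 0.2286, M+2 0.4080, M+4 0.2731, M+6 0.0812, M+8 0.0091 → M+2 is the base peak.
P(M+2) = C(4,1) × 0.6915^3 × 0.3085^1 = 4 × 0.33065611 × 0.3085 = 0.408030 (base)
P(M+4) = C(4,2) × 0.6915^2 × 0.3085^2 = 6 × 0.47817225 × 0.09517225 = 0.273052
Relative intensity = 0.273052 / 0.408030 × 100 = 66.92

66.92%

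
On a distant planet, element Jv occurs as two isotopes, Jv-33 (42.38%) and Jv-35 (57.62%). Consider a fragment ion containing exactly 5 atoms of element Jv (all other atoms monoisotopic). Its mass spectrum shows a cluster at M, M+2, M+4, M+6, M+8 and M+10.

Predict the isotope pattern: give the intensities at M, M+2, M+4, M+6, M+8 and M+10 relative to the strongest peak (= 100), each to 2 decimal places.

Each Jv atom is independently Jv-33 (p = 0.4238) or Jv-35 (q = 0.5762); the cluster is the binomial expansion (p + q)^5.
P(M) = 0.4238^5 = 0.013671
P(M+2) = 5 × 0.4238^4 × 0.5762^1 = 0.092937
P(M+4) = 10 × 0.4238^3 × 0.5762^2 = 0.252714
P(M+6) = 10 × 0.4238^2 × 0.5762^3 = 0.343591
P(M+8) = 5 × 0.4238^1 × 0.5762^4 = 0.233574
P(M+10) = 0.5762^5 = 0.063514
The M+6 peak is largest (0.343591); scaling to 100 gives 3.98 : 27.05 : 73.55 : 100.00 : 67.98 : 18.49.

3.98 : 27.05 : 73.55 : 100.00 : 67.98 : 18.49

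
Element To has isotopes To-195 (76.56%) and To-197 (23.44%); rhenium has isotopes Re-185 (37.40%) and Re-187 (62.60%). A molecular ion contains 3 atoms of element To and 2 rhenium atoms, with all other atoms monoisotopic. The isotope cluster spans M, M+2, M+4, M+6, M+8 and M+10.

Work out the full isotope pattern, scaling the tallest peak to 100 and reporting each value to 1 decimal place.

16.2 : 69.3 : 100.0 : 57.5 : 14.4 : 1.3

Element To pattern (n=3): 0.44875136 : 0.41217601 : 0.12619391 : 0.01287872
Rhenium pattern (n=2): 0.139876 : 0.468248 : 0.391876
Convolve the two distributions (both contribute in 2-u steps):
  M: 0.44875136×0.139876 = 0.062770
  M+2: 0.44875136×0.468248 + 0.41217601×0.139876 = 0.267780
  M+4: 0.44875136×0.391876 + 0.41217601×0.468248 + 0.12619391×0.139876 = 0.386507
  M+6: 0.41217601×0.391876 + 0.12619391×0.468248 + 0.01287872×0.139876 = 0.222413
  M+8: 0.12619391×0.391876 + 0.01287872×0.468248 = 0.055483
  M+10: 0.01287872×0.391876 = 0.005047
Scale to base peak (0.386507) = 100: 16.2 : 69.3 : 100.0 : 57.5 : 14.4 : 1.3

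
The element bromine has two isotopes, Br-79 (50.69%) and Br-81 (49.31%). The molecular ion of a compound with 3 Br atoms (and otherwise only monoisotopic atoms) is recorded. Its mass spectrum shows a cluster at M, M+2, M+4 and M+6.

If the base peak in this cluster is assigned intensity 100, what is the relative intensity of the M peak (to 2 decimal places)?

Binomial terms of (0.5069 + 0.4931)^3: M 0.1302, M+2 0.3801, M+4 0.3698, M+6 0.1199 → M+2 is the base peak.
P(M+2) = C(3,1) × 0.5069^2 × 0.4931^1 = 3 × 0.25694761 × 0.4931 = 0.380103 (base)
P(M) = C(3,0) × 0.5069^3 × 0.4931^0 = 1 × 0.13024674 × 1.0000 = 0.130247
Relative intensity = 0.130247 / 0.380103 × 100 = 34.27

34.27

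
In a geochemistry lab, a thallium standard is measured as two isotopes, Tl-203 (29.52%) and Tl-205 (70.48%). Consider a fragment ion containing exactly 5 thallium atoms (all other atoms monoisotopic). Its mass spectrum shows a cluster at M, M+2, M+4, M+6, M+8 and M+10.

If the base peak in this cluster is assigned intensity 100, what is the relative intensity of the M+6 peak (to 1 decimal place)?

Binomial terms of (0.2952 + 0.7048)^5: M 0.0022, M+2 0.0268, M+4 0.1278, M+6 0.3051, M+8 0.3642, M+10 0.1739 → M+8 is the base peak.
P(M+8) = C(5,4) × 0.2952^1 × 0.7048^4 = 5 × 0.2952 × 0.24675365 = 0.364208 (base)
P(M+6) = C(5,3) × 0.2952^2 × 0.7048^3 = 10 × 0.08714304 × 0.35010449 = 0.305092
Relative intensity = 0.305092 / 0.364208 × 100 = 83.8

83.8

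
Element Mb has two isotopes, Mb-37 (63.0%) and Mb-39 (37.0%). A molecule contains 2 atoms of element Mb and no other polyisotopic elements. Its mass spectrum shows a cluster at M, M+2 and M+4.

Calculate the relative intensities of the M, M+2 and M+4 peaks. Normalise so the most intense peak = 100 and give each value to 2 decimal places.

85.14 : 100.00 : 29.37

The 2 Mb atoms are independent, so intensities follow the terms of (0.630 + 0.370)^2.
P(M) = 0.630^2 = 0.396900
P(M+2) = 2 × 0.630^1 × 0.370^1 = 0.466200
P(M+4) = 0.370^2 = 0.136900
The M+2 peak is largest (0.466200); scaling to 100 gives 85.14 : 100.00 : 29.37.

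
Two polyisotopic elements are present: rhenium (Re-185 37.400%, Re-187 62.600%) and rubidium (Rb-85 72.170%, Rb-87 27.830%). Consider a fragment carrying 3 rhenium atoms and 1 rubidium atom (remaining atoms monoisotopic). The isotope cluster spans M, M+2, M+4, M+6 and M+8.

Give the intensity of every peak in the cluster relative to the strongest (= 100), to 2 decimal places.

9.67 : 52.29 : 100.00 : 76.69 : 17.49

Rhenium pattern (n=3): 0.05231362 : 0.26268713 : 0.43968487 : 0.24531438
Rubidium pattern (n=1): 0.7217 : 0.2783
Convolve the two distributions (both contribute in 2-u steps):
  M: 0.05231362×0.7217 = 0.037755
  M+2: 0.05231362×0.2783 + 0.26268713×0.7217 = 0.204140
  M+4: 0.26268713×0.2783 + 0.43968487×0.7217 = 0.390426
  M+6: 0.43968487×0.2783 + 0.24531438×0.7217 = 0.299408
  M+8: 0.24531438×0.2783 = 0.068271
Scale to base peak (0.390426) = 100: 9.67 : 52.29 : 100.00 : 76.69 : 17.49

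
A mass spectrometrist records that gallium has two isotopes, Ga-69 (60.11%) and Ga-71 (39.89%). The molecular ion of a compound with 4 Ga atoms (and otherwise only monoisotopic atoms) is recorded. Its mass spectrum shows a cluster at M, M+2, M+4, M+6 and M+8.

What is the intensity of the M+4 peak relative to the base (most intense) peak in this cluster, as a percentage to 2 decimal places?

99.54%

Binomial terms of (0.6011 + 0.3989)^4: M 0.1306, M+2 0.3465, M+4 0.3450, M+6 0.1526, M+8 0.0253 → M+2 is the base peak.
P(M+2) = C(4,1) × 0.6011^3 × 0.3989^1 = 4 × 0.21719018 × 0.3989 = 0.346549 (base)
P(M+4) = C(4,2) × 0.6011^2 × 0.3989^2 = 6 × 0.36132121 × 0.15912121 = 0.344963
Relative intensity = 0.344963 / 0.346549 × 100 = 99.54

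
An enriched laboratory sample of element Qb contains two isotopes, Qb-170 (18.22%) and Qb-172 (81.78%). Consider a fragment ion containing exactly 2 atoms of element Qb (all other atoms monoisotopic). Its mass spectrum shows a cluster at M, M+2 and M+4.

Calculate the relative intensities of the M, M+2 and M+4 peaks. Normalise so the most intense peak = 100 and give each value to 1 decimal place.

5.0 : 44.6 : 100.0

Each Qb atom is independently Qb-170 (p = 0.1822) or Qb-172 (q = 0.8178); the cluster is the binomial expansion (p + q)^2.
P(M) = 0.1822^2 = 0.033197
P(M+2) = 2 × 0.1822^1 × 0.8178^1 = 0.298006
P(M+4) = 0.8178^2 = 0.668797
The M+4 peak is largest (0.668797); scaling to 100 gives 5.0 : 44.6 : 100.0.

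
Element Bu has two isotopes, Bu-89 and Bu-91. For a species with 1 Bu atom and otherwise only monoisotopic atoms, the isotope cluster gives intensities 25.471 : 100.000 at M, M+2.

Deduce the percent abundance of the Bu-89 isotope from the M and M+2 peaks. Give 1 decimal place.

If p is the fraction of Bu that is Bu-89, then I(M+2)/I(M) = [C(1,1)·p^0·(1−p)] / p^1 = 1·(1−p)/p = 100.000/25.471 = 3.9260
(1−p)/p = 3.9260/1 = 3.9260  ⇒  p = 1/(1 + 3.9260) = 0.2030
Bu-89: 20.3%, Bu-91: 79.7%.

20.3%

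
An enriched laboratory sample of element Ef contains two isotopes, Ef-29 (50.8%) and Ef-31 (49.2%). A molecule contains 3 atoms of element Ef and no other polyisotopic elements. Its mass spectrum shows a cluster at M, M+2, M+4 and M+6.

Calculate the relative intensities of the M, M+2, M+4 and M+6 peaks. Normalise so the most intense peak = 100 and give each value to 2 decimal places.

34.42 : 100.00 : 96.85 : 31.27

The 3 Ef atoms are independent, so intensities follow the terms of (0.508 + 0.492)^3.
P(M) = 0.508^3 = 0.131097
P(M+2) = 3 × 0.508^2 × 0.492^1 = 0.380902
P(M+4) = 3 × 0.508^1 × 0.492^2 = 0.368906
P(M+6) = 0.492^3 = 0.119095
The M+2 peak is largest (0.380902); scaling to 100 gives 34.42 : 100.00 : 96.85 : 31.27.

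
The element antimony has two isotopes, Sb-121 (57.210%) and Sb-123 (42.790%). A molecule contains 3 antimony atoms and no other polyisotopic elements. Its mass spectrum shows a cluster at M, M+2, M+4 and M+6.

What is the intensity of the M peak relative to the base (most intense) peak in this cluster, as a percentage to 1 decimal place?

44.6%

Binomial terms of (0.57210 + 0.42790)^3: M 0.1872, M+2 0.4202, M+4 0.3143, M+6 0.0783 → M+2 is the base peak.
P(M+2) = C(3,1) × 0.57210^2 × 0.42790^1 = 3 × 0.32729841 × 0.4279 = 0.420153 (base)
P(M) = C(3,0) × 0.57210^3 × 0.42790^0 = 1 × 0.18724742 × 1.0000 = 0.187247
Relative intensity = 0.187247 / 0.420153 × 100 = 44.6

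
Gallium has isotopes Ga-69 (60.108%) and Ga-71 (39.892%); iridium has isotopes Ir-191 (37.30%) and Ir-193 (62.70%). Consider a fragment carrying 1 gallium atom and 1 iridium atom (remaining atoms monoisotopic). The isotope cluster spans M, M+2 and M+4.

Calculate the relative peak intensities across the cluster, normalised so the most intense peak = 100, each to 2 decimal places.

42.65 : 100.00 : 47.58

Gallium pattern (n=1): 0.60108 : 0.39892
Iridium pattern (n=1): 0.3730 : 0.6270
Convolve the two distributions (both contribute in 2-u steps):
  M: 0.60108×0.3730 = 0.224203
  M+2: 0.60108×0.6270 + 0.39892×0.3730 = 0.525674
  M+4: 0.39892×0.6270 = 0.250123
Scale to base peak (0.525674) = 100: 42.65 : 100.00 : 47.58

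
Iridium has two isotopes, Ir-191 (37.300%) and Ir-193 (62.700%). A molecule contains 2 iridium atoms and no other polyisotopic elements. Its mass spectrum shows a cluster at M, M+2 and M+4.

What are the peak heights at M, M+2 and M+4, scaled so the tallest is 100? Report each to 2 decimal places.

The 2 Ir atoms are independent, so intensities follow the terms of (0.37300 + 0.62700)^2.
P(M) = 0.37300^2 = 0.139129
P(M+2) = 2 × 0.37300^1 × 0.62700^1 = 0.467742
P(M+4) = 0.62700^2 = 0.393129
The M+2 peak is largest (0.467742); scaling to 100 gives 29.74 : 100.00 : 84.05.

29.74 : 100.00 : 84.05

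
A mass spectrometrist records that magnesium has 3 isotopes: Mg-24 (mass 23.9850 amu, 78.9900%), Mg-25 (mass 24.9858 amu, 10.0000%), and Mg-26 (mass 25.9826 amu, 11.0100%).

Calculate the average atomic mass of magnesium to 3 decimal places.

The abundance-weighted mean is 0.789900 × 23.9850 + 0.100000 × 24.9858 + 0.110100 × 25.9826
= 18.94575 + 2.49858 + 2.86068 = 24.30501 amu

24.305 amu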